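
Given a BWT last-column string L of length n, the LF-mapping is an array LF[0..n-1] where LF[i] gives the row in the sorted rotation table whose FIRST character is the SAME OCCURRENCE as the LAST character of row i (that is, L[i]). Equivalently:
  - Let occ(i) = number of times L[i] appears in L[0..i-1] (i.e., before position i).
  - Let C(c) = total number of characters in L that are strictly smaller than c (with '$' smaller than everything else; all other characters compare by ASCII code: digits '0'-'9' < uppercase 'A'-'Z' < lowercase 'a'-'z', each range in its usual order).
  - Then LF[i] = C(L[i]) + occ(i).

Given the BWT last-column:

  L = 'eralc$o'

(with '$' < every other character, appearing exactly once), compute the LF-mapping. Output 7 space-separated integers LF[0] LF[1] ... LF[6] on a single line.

Answer: 3 6 1 4 2 0 5

Derivation:
Char counts: '$':1, 'a':1, 'c':1, 'e':1, 'l':1, 'o':1, 'r':1
C (first-col start): C('$')=0, C('a')=1, C('c')=2, C('e')=3, C('l')=4, C('o')=5, C('r')=6
L[0]='e': occ=0, LF[0]=C('e')+0=3+0=3
L[1]='r': occ=0, LF[1]=C('r')+0=6+0=6
L[2]='a': occ=0, LF[2]=C('a')+0=1+0=1
L[3]='l': occ=0, LF[3]=C('l')+0=4+0=4
L[4]='c': occ=0, LF[4]=C('c')+0=2+0=2
L[5]='$': occ=0, LF[5]=C('$')+0=0+0=0
L[6]='o': occ=0, LF[6]=C('o')+0=5+0=5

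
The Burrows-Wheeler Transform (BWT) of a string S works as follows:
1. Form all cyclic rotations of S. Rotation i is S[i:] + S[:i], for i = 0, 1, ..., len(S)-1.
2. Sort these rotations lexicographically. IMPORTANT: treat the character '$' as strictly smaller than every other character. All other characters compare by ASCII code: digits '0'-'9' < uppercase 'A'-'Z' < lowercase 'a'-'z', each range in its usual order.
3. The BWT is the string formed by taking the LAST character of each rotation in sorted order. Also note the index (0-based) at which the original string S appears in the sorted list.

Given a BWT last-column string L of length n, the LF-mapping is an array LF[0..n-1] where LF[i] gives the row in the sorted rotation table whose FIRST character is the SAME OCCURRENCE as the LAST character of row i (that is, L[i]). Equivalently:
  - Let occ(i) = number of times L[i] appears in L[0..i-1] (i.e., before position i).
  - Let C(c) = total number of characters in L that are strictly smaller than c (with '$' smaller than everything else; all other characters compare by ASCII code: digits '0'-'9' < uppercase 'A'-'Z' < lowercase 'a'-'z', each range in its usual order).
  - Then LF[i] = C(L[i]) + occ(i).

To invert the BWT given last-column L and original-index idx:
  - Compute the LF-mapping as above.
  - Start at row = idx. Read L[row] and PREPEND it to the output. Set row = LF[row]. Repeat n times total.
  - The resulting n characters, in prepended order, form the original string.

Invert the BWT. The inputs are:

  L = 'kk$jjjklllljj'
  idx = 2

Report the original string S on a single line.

Answer: jjllkjjjllkk$

Derivation:
LF mapping: 6 7 0 1 2 3 8 9 10 11 12 4 5
Walk LF starting at row 2, prepending L[row]:
  step 1: row=2, L[2]='$', prepend. Next row=LF[2]=0
  step 2: row=0, L[0]='k', prepend. Next row=LF[0]=6
  step 3: row=6, L[6]='k', prepend. Next row=LF[6]=8
  step 4: row=8, L[8]='l', prepend. Next row=LF[8]=10
  step 5: row=10, L[10]='l', prepend. Next row=LF[10]=12
  step 6: row=12, L[12]='j', prepend. Next row=LF[12]=5
  step 7: row=5, L[5]='j', prepend. Next row=LF[5]=3
  step 8: row=3, L[3]='j', prepend. Next row=LF[3]=1
  step 9: row=1, L[1]='k', prepend. Next row=LF[1]=7
  step 10: row=7, L[7]='l', prepend. Next row=LF[7]=9
  step 11: row=9, L[9]='l', prepend. Next row=LF[9]=11
  step 12: row=11, L[11]='j', prepend. Next row=LF[11]=4
  step 13: row=4, L[4]='j', prepend. Next row=LF[4]=2
Reversed output: jjllkjjjllkk$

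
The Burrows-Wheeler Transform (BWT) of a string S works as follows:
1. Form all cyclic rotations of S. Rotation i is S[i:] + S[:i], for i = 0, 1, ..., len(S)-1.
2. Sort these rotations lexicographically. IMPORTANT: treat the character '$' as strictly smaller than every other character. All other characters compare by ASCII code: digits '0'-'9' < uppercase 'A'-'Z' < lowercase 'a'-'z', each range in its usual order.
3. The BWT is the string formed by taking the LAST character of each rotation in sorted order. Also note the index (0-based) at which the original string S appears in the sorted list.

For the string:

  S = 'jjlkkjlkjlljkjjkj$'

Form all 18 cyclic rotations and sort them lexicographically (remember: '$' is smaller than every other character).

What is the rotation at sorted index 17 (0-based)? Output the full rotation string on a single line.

All 18 rotations (rotation i = S[i:]+S[:i]):
  rot[0] = jjlkkjlkjlljkjjkj$
  rot[1] = jlkkjlkjlljkjjkj$j
  rot[2] = lkkjlkjlljkjjkj$jj
  rot[3] = kkjlkjlljkjjkj$jjl
  rot[4] = kjlkjlljkjjkj$jjlk
  rot[5] = jlkjlljkjjkj$jjlkk
  rot[6] = lkjlljkjjkj$jjlkkj
  rot[7] = kjlljkjjkj$jjlkkjl
  rot[8] = jlljkjjkj$jjlkkjlk
  rot[9] = lljkjjkj$jjlkkjlkj
  rot[10] = ljkjjkj$jjlkkjlkjl
  rot[11] = jkjjkj$jjlkkjlkjll
  rot[12] = kjjkj$jjlkkjlkjllj
  rot[13] = jjkj$jjlkkjlkjlljk
  rot[14] = jkj$jjlkkjlkjlljkj
  rot[15] = kj$jjlkkjlkjlljkjj
  rot[16] = j$jjlkkjlkjlljkjjk
  rot[17] = $jjlkkjlkjlljkjjkj
Sorted (with $ < everything):
  sorted[0] = $jjlkkjlkjlljkjjkj
  sorted[1] = j$jjlkkjlkjlljkjjk
  sorted[2] = jjkj$jjlkkjlkjlljk
  sorted[3] = jjlkkjlkjlljkjjkj$
  sorted[4] = jkj$jjlkkjlkjlljkj
  sorted[5] = jkjjkj$jjlkkjlkjll
  sorted[6] = jlkjlljkjjkj$jjlkk
  sorted[7] = jlkkjlkjlljkjjkj$j
  sorted[8] = jlljkjjkj$jjlkkjlk
  sorted[9] = kj$jjlkkjlkjlljkjj
  sorted[10] = kjjkj$jjlkkjlkjllj
  sorted[11] = kjlkjlljkjjkj$jjlk
  sorted[12] = kjlljkjjkj$jjlkkjl
  sorted[13] = kkjlkjlljkjjkj$jjl
  sorted[14] = ljkjjkj$jjlkkjlkjl
  sorted[15] = lkjlljkjjkj$jjlkkj
  sorted[16] = lkkjlkjlljkjjkj$jj
  sorted[17] = lljkjjkj$jjlkkjlkj
sorted[17] = lljkjjkj$jjlkkjlkj

Answer: lljkjjkj$jjlkkjlkj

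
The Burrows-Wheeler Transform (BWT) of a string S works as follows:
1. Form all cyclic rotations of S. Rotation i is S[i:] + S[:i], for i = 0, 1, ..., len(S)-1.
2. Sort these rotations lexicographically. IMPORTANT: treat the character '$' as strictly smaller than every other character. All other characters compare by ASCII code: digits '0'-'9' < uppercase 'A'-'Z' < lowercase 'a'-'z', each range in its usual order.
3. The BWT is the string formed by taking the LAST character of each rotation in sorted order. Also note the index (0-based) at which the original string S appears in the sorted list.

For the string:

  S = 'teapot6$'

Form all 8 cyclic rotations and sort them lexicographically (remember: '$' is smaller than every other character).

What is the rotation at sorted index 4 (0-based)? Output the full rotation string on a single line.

Answer: ot6$teap

Derivation:
All 8 rotations (rotation i = S[i:]+S[:i]):
  rot[0] = teapot6$
  rot[1] = eapot6$t
  rot[2] = apot6$te
  rot[3] = pot6$tea
  rot[4] = ot6$teap
  rot[5] = t6$teapo
  rot[6] = 6$teapot
  rot[7] = $teapot6
Sorted (with $ < everything):
  sorted[0] = $teapot6
  sorted[1] = 6$teapot
  sorted[2] = apot6$te
  sorted[3] = eapot6$t
  sorted[4] = ot6$teap
  sorted[5] = pot6$tea
  sorted[6] = t6$teapo
  sorted[7] = teapot6$
sorted[4] = ot6$teap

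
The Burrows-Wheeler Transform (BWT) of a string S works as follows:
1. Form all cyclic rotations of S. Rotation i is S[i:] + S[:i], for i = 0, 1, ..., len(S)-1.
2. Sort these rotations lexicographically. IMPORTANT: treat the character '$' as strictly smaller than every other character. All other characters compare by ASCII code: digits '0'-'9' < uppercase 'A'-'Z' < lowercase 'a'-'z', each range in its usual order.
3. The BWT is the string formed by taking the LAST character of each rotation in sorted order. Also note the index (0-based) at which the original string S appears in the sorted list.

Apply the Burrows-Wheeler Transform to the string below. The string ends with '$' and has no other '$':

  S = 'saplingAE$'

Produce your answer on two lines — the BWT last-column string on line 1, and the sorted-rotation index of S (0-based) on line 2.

Answer: EgAsnlpia$
9

Derivation:
All 10 rotations (rotation i = S[i:]+S[:i]):
  rot[0] = saplingAE$
  rot[1] = aplingAE$s
  rot[2] = plingAE$sa
  rot[3] = lingAE$sap
  rot[4] = ingAE$sapl
  rot[5] = ngAE$sapli
  rot[6] = gAE$saplin
  rot[7] = AE$sapling
  rot[8] = E$saplingA
  rot[9] = $saplingAE
Sorted (with $ < everything):
  sorted[0] = $saplingAE  (last char: 'E')
  sorted[1] = AE$sapling  (last char: 'g')
  sorted[2] = E$saplingA  (last char: 'A')
  sorted[3] = aplingAE$s  (last char: 's')
  sorted[4] = gAE$saplin  (last char: 'n')
  sorted[5] = ingAE$sapl  (last char: 'l')
  sorted[6] = lingAE$sap  (last char: 'p')
  sorted[7] = ngAE$sapli  (last char: 'i')
  sorted[8] = plingAE$sa  (last char: 'a')
  sorted[9] = saplingAE$  (last char: '$')
Last column: EgAsnlpia$
Original string S is at sorted index 9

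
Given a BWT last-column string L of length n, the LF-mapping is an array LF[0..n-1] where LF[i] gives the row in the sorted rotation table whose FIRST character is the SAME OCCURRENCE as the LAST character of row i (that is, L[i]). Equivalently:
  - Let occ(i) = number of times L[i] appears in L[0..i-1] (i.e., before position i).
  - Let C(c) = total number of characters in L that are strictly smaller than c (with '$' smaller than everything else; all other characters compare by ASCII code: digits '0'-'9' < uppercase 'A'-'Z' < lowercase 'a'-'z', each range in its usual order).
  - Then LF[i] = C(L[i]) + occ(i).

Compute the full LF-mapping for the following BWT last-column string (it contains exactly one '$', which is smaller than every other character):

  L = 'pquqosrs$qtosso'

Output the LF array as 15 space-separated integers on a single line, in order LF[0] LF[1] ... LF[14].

Char counts: '$':1, 'o':3, 'p':1, 'q':3, 'r':1, 's':4, 't':1, 'u':1
C (first-col start): C('$')=0, C('o')=1, C('p')=4, C('q')=5, C('r')=8, C('s')=9, C('t')=13, C('u')=14
L[0]='p': occ=0, LF[0]=C('p')+0=4+0=4
L[1]='q': occ=0, LF[1]=C('q')+0=5+0=5
L[2]='u': occ=0, LF[2]=C('u')+0=14+0=14
L[3]='q': occ=1, LF[3]=C('q')+1=5+1=6
L[4]='o': occ=0, LF[4]=C('o')+0=1+0=1
L[5]='s': occ=0, LF[5]=C('s')+0=9+0=9
L[6]='r': occ=0, LF[6]=C('r')+0=8+0=8
L[7]='s': occ=1, LF[7]=C('s')+1=9+1=10
L[8]='$': occ=0, LF[8]=C('$')+0=0+0=0
L[9]='q': occ=2, LF[9]=C('q')+2=5+2=7
L[10]='t': occ=0, LF[10]=C('t')+0=13+0=13
L[11]='o': occ=1, LF[11]=C('o')+1=1+1=2
L[12]='s': occ=2, LF[12]=C('s')+2=9+2=11
L[13]='s': occ=3, LF[13]=C('s')+3=9+3=12
L[14]='o': occ=2, LF[14]=C('o')+2=1+2=3

Answer: 4 5 14 6 1 9 8 10 0 7 13 2 11 12 3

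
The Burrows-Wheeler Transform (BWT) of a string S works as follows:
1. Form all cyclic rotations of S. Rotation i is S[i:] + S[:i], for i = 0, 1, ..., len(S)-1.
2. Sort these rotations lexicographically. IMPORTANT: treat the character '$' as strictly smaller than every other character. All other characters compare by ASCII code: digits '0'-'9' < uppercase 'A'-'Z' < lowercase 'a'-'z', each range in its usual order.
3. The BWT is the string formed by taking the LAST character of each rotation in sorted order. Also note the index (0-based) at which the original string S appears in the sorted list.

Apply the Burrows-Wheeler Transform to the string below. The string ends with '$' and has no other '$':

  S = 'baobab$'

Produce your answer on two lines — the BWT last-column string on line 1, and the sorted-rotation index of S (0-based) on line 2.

All 7 rotations (rotation i = S[i:]+S[:i]):
  rot[0] = baobab$
  rot[1] = aobab$b
  rot[2] = obab$ba
  rot[3] = bab$bao
  rot[4] = ab$baob
  rot[5] = b$baoba
  rot[6] = $baobab
Sorted (with $ < everything):
  sorted[0] = $baobab  (last char: 'b')
  sorted[1] = ab$baob  (last char: 'b')
  sorted[2] = aobab$b  (last char: 'b')
  sorted[3] = b$baoba  (last char: 'a')
  sorted[4] = bab$bao  (last char: 'o')
  sorted[5] = baobab$  (last char: '$')
  sorted[6] = obab$ba  (last char: 'a')
Last column: bbbao$a
Original string S is at sorted index 5

Answer: bbbao$a
5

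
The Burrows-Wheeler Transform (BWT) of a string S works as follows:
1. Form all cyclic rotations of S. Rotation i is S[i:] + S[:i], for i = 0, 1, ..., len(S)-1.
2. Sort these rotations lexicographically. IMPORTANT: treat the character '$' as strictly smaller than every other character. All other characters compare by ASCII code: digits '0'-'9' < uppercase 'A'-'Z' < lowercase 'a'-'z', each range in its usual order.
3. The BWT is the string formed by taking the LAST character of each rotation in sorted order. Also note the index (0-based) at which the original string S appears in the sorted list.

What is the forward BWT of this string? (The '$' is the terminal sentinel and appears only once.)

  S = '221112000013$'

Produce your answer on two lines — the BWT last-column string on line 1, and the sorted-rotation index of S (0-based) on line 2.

Answer: 32000211012$1
11

Derivation:
All 13 rotations (rotation i = S[i:]+S[:i]):
  rot[0] = 221112000013$
  rot[1] = 21112000013$2
  rot[2] = 1112000013$22
  rot[3] = 112000013$221
  rot[4] = 12000013$2211
  rot[5] = 2000013$22111
  rot[6] = 000013$221112
  rot[7] = 00013$2211120
  rot[8] = 0013$22111200
  rot[9] = 013$221112000
  rot[10] = 13$2211120000
  rot[11] = 3$22111200001
  rot[12] = $221112000013
Sorted (with $ < everything):
  sorted[0] = $221112000013  (last char: '3')
  sorted[1] = 000013$221112  (last char: '2')
  sorted[2] = 00013$2211120  (last char: '0')
  sorted[3] = 0013$22111200  (last char: '0')
  sorted[4] = 013$221112000  (last char: '0')
  sorted[5] = 1112000013$22  (last char: '2')
  sorted[6] = 112000013$221  (last char: '1')
  sorted[7] = 12000013$2211  (last char: '1')
  sorted[8] = 13$2211120000  (last char: '0')
  sorted[9] = 2000013$22111  (last char: '1')
  sorted[10] = 21112000013$2  (last char: '2')
  sorted[11] = 221112000013$  (last char: '$')
  sorted[12] = 3$22111200001  (last char: '1')
Last column: 32000211012$1
Original string S is at sorted index 11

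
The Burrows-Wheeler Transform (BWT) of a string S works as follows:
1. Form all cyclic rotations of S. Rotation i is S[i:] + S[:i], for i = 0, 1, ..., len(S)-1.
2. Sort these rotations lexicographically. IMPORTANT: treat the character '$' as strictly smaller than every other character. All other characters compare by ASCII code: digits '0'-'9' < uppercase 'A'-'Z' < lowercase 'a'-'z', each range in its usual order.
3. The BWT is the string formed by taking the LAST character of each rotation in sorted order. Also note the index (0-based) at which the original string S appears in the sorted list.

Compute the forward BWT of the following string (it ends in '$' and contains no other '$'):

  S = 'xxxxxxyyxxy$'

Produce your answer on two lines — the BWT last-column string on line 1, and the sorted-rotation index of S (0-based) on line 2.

Answer: y$xxxyxxxxyx
1

Derivation:
All 12 rotations (rotation i = S[i:]+S[:i]):
  rot[0] = xxxxxxyyxxy$
  rot[1] = xxxxxyyxxy$x
  rot[2] = xxxxyyxxy$xx
  rot[3] = xxxyyxxy$xxx
  rot[4] = xxyyxxy$xxxx
  rot[5] = xyyxxy$xxxxx
  rot[6] = yyxxy$xxxxxx
  rot[7] = yxxy$xxxxxxy
  rot[8] = xxy$xxxxxxyy
  rot[9] = xy$xxxxxxyyx
  rot[10] = y$xxxxxxyyxx
  rot[11] = $xxxxxxyyxxy
Sorted (with $ < everything):
  sorted[0] = $xxxxxxyyxxy  (last char: 'y')
  sorted[1] = xxxxxxyyxxy$  (last char: '$')
  sorted[2] = xxxxxyyxxy$x  (last char: 'x')
  sorted[3] = xxxxyyxxy$xx  (last char: 'x')
  sorted[4] = xxxyyxxy$xxx  (last char: 'x')
  sorted[5] = xxy$xxxxxxyy  (last char: 'y')
  sorted[6] = xxyyxxy$xxxx  (last char: 'x')
  sorted[7] = xy$xxxxxxyyx  (last char: 'x')
  sorted[8] = xyyxxy$xxxxx  (last char: 'x')
  sorted[9] = y$xxxxxxyyxx  (last char: 'x')
  sorted[10] = yxxy$xxxxxxy  (last char: 'y')
  sorted[11] = yyxxy$xxxxxx  (last char: 'x')
Last column: y$xxxyxxxxyx
Original string S is at sorted index 1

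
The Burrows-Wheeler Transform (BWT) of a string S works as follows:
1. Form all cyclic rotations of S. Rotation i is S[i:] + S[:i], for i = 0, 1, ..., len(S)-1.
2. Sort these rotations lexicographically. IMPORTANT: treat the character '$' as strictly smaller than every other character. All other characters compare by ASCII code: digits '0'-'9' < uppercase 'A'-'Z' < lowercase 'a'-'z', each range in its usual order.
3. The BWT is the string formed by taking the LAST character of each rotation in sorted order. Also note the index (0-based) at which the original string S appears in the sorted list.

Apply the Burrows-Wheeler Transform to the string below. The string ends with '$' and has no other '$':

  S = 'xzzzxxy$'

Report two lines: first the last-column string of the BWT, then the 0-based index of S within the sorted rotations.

Answer: yzx$xzzx
3

Derivation:
All 8 rotations (rotation i = S[i:]+S[:i]):
  rot[0] = xzzzxxy$
  rot[1] = zzzxxy$x
  rot[2] = zzxxy$xz
  rot[3] = zxxy$xzz
  rot[4] = xxy$xzzz
  rot[5] = xy$xzzzx
  rot[6] = y$xzzzxx
  rot[7] = $xzzzxxy
Sorted (with $ < everything):
  sorted[0] = $xzzzxxy  (last char: 'y')
  sorted[1] = xxy$xzzz  (last char: 'z')
  sorted[2] = xy$xzzzx  (last char: 'x')
  sorted[3] = xzzzxxy$  (last char: '$')
  sorted[4] = y$xzzzxx  (last char: 'x')
  sorted[5] = zxxy$xzz  (last char: 'z')
  sorted[6] = zzxxy$xz  (last char: 'z')
  sorted[7] = zzzxxy$x  (last char: 'x')
Last column: yzx$xzzx
Original string S is at sorted index 3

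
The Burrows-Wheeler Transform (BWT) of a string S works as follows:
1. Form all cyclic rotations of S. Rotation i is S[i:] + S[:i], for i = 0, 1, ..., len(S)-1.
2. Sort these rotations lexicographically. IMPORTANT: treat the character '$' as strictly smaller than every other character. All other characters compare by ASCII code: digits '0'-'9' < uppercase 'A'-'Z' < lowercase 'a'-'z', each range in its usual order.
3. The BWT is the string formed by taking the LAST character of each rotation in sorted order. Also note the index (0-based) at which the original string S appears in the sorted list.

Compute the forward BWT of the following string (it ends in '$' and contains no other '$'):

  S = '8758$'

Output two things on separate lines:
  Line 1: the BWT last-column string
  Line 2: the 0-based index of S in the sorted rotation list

All 5 rotations (rotation i = S[i:]+S[:i]):
  rot[0] = 8758$
  rot[1] = 758$8
  rot[2] = 58$87
  rot[3] = 8$875
  rot[4] = $8758
Sorted (with $ < everything):
  sorted[0] = $8758  (last char: '8')
  sorted[1] = 58$87  (last char: '7')
  sorted[2] = 758$8  (last char: '8')
  sorted[3] = 8$875  (last char: '5')
  sorted[4] = 8758$  (last char: '$')
Last column: 8785$
Original string S is at sorted index 4

Answer: 8785$
4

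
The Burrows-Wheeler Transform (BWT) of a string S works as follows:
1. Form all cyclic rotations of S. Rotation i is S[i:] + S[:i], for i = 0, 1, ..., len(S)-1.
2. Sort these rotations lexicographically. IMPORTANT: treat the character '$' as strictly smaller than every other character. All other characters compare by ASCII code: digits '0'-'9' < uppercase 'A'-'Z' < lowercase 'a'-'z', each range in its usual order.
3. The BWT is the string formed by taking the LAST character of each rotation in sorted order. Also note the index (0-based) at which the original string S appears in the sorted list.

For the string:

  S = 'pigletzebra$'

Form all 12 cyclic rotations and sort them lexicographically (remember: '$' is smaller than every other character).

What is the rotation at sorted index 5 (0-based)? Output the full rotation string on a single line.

All 12 rotations (rotation i = S[i:]+S[:i]):
  rot[0] = pigletzebra$
  rot[1] = igletzebra$p
  rot[2] = gletzebra$pi
  rot[3] = letzebra$pig
  rot[4] = etzebra$pigl
  rot[5] = tzebra$pigle
  rot[6] = zebra$piglet
  rot[7] = ebra$pigletz
  rot[8] = bra$pigletze
  rot[9] = ra$pigletzeb
  rot[10] = a$pigletzebr
  rot[11] = $pigletzebra
Sorted (with $ < everything):
  sorted[0] = $pigletzebra
  sorted[1] = a$pigletzebr
  sorted[2] = bra$pigletze
  sorted[3] = ebra$pigletz
  sorted[4] = etzebra$pigl
  sorted[5] = gletzebra$pi
  sorted[6] = igletzebra$p
  sorted[7] = letzebra$pig
  sorted[8] = pigletzebra$
  sorted[9] = ra$pigletzeb
  sorted[10] = tzebra$pigle
  sorted[11] = zebra$piglet
sorted[5] = gletzebra$pi

Answer: gletzebra$pi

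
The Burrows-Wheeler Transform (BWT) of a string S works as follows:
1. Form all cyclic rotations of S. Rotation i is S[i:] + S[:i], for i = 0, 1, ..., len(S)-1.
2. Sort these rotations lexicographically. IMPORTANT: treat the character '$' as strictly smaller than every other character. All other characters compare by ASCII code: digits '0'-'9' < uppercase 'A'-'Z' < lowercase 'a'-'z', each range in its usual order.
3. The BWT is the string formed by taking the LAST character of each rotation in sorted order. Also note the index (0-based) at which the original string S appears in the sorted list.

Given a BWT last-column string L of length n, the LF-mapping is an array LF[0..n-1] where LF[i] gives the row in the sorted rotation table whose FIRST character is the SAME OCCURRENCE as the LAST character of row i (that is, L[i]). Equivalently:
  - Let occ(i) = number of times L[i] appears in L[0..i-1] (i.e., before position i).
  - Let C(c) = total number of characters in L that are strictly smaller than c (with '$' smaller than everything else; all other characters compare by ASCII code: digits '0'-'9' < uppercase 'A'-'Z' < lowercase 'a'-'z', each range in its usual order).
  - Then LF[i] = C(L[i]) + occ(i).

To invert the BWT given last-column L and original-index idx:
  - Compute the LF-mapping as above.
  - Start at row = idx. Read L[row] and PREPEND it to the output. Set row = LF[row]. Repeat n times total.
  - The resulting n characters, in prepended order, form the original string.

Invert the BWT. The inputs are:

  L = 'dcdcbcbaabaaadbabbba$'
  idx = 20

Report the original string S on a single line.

Answer: dbcabcabbacaadababbd$

Derivation:
LF mapping: 18 15 19 16 8 17 9 1 2 10 3 4 5 20 11 6 12 13 14 7 0
Walk LF starting at row 20, prepending L[row]:
  step 1: row=20, L[20]='$', prepend. Next row=LF[20]=0
  step 2: row=0, L[0]='d', prepend. Next row=LF[0]=18
  step 3: row=18, L[18]='b', prepend. Next row=LF[18]=14
  step 4: row=14, L[14]='b', prepend. Next row=LF[14]=11
  step 5: row=11, L[11]='a', prepend. Next row=LF[11]=4
  step 6: row=4, L[4]='b', prepend. Next row=LF[4]=8
  step 7: row=8, L[8]='a', prepend. Next row=LF[8]=2
  step 8: row=2, L[2]='d', prepend. Next row=LF[2]=19
  step 9: row=19, L[19]='a', prepend. Next row=LF[19]=7
  step 10: row=7, L[7]='a', prepend. Next row=LF[7]=1
  step 11: row=1, L[1]='c', prepend. Next row=LF[1]=15
  step 12: row=15, L[15]='a', prepend. Next row=LF[15]=6
  step 13: row=6, L[6]='b', prepend. Next row=LF[6]=9
  step 14: row=9, L[9]='b', prepend. Next row=LF[9]=10
  step 15: row=10, L[10]='a', prepend. Next row=LF[10]=3
  step 16: row=3, L[3]='c', prepend. Next row=LF[3]=16
  step 17: row=16, L[16]='b', prepend. Next row=LF[16]=12
  step 18: row=12, L[12]='a', prepend. Next row=LF[12]=5
  step 19: row=5, L[5]='c', prepend. Next row=LF[5]=17
  step 20: row=17, L[17]='b', prepend. Next row=LF[17]=13
  step 21: row=13, L[13]='d', prepend. Next row=LF[13]=20
Reversed output: dbcabcabbacaadababbd$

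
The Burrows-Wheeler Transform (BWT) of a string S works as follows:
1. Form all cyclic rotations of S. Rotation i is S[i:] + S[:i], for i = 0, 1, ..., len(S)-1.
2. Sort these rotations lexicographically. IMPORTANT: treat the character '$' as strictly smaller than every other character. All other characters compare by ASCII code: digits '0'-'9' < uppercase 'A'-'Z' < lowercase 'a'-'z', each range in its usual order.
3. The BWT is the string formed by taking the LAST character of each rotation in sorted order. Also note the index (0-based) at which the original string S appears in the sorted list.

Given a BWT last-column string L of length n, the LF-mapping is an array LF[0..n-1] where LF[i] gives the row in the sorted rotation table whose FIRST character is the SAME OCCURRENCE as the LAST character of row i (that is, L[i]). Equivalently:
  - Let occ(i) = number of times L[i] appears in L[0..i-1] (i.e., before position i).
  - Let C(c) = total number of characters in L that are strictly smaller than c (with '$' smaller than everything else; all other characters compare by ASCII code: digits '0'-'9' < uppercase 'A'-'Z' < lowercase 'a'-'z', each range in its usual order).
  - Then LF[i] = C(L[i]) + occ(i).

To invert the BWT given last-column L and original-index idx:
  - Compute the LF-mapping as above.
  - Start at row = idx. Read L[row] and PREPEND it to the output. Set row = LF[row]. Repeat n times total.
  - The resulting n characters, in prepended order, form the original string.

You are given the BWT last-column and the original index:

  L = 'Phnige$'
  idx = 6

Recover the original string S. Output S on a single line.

LF mapping: 1 4 6 5 3 2 0
Walk LF starting at row 6, prepending L[row]:
  step 1: row=6, L[6]='$', prepend. Next row=LF[6]=0
  step 2: row=0, L[0]='P', prepend. Next row=LF[0]=1
  step 3: row=1, L[1]='h', prepend. Next row=LF[1]=4
  step 4: row=4, L[4]='g', prepend. Next row=LF[4]=3
  step 5: row=3, L[3]='i', prepend. Next row=LF[3]=5
  step 6: row=5, L[5]='e', prepend. Next row=LF[5]=2
  step 7: row=2, L[2]='n', prepend. Next row=LF[2]=6
Reversed output: neighP$

Answer: neighP$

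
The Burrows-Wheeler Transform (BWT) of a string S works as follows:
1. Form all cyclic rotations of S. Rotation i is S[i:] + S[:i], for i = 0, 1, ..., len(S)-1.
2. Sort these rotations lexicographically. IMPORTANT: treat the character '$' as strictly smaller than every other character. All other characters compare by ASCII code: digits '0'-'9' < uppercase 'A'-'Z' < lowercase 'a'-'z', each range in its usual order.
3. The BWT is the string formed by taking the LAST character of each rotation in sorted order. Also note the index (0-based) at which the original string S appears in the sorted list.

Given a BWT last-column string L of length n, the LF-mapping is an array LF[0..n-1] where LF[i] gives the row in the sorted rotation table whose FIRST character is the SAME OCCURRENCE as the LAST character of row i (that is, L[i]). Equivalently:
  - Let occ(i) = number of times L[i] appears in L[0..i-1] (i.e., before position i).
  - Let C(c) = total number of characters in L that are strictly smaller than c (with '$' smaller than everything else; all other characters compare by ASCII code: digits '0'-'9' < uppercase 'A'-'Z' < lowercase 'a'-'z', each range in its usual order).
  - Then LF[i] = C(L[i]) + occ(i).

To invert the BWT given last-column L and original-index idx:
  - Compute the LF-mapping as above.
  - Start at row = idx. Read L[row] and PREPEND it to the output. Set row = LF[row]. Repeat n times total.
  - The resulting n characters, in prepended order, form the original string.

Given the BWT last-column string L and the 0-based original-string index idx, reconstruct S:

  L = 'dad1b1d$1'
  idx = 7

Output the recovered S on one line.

LF mapping: 6 4 7 1 5 2 8 0 3
Walk LF starting at row 7, prepending L[row]:
  step 1: row=7, L[7]='$', prepend. Next row=LF[7]=0
  step 2: row=0, L[0]='d', prepend. Next row=LF[0]=6
  step 3: row=6, L[6]='d', prepend. Next row=LF[6]=8
  step 4: row=8, L[8]='1', prepend. Next row=LF[8]=3
  step 5: row=3, L[3]='1', prepend. Next row=LF[3]=1
  step 6: row=1, L[1]='a', prepend. Next row=LF[1]=4
  step 7: row=4, L[4]='b', prepend. Next row=LF[4]=5
  step 8: row=5, L[5]='1', prepend. Next row=LF[5]=2
  step 9: row=2, L[2]='d', prepend. Next row=LF[2]=7
Reversed output: d1ba11dd$

Answer: d1ba11dd$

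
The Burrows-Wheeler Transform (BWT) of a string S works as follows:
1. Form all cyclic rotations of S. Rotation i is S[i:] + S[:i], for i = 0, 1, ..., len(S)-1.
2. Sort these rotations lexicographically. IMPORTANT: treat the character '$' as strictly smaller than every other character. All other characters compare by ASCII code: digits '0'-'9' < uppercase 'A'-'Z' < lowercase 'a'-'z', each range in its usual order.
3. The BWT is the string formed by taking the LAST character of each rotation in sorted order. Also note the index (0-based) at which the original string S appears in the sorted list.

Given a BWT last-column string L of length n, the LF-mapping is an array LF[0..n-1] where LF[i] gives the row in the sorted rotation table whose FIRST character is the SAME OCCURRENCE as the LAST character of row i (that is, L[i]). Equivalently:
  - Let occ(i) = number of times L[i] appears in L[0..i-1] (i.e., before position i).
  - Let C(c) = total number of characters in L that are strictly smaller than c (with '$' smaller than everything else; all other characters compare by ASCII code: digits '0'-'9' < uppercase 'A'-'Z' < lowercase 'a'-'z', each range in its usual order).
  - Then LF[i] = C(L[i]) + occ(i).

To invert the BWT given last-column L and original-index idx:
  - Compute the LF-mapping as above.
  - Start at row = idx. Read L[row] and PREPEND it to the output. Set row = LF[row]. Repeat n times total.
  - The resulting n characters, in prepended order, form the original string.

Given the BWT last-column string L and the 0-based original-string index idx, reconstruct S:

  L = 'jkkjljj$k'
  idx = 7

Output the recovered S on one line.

LF mapping: 1 5 6 2 8 3 4 0 7
Walk LF starting at row 7, prepending L[row]:
  step 1: row=7, L[7]='$', prepend. Next row=LF[7]=0
  step 2: row=0, L[0]='j', prepend. Next row=LF[0]=1
  step 3: row=1, L[1]='k', prepend. Next row=LF[1]=5
  step 4: row=5, L[5]='j', prepend. Next row=LF[5]=3
  step 5: row=3, L[3]='j', prepend. Next row=LF[3]=2
  step 6: row=2, L[2]='k', prepend. Next row=LF[2]=6
  step 7: row=6, L[6]='j', prepend. Next row=LF[6]=4
  step 8: row=4, L[4]='l', prepend. Next row=LF[4]=8
  step 9: row=8, L[8]='k', prepend. Next row=LF[8]=7
Reversed output: kljkjjkj$

Answer: kljkjjkj$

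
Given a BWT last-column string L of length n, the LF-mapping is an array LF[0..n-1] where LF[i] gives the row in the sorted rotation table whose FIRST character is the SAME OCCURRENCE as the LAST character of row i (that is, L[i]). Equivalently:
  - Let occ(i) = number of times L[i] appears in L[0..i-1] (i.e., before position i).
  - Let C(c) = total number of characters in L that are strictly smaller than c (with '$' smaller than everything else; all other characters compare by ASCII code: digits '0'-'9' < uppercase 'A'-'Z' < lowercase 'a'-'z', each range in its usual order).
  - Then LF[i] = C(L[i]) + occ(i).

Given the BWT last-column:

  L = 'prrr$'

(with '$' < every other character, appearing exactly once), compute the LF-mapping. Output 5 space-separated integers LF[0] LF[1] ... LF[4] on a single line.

Answer: 1 2 3 4 0

Derivation:
Char counts: '$':1, 'p':1, 'r':3
C (first-col start): C('$')=0, C('p')=1, C('r')=2
L[0]='p': occ=0, LF[0]=C('p')+0=1+0=1
L[1]='r': occ=0, LF[1]=C('r')+0=2+0=2
L[2]='r': occ=1, LF[2]=C('r')+1=2+1=3
L[3]='r': occ=2, LF[3]=C('r')+2=2+2=4
L[4]='$': occ=0, LF[4]=C('$')+0=0+0=0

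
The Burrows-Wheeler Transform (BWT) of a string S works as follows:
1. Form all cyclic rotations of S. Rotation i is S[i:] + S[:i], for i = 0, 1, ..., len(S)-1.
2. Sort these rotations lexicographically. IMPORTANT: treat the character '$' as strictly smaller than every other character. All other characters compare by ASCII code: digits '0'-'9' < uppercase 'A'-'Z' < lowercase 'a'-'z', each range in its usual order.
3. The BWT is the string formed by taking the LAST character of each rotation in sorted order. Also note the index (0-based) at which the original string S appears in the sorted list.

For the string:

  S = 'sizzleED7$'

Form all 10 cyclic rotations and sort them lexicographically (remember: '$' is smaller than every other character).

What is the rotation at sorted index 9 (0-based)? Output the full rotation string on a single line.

All 10 rotations (rotation i = S[i:]+S[:i]):
  rot[0] = sizzleED7$
  rot[1] = izzleED7$s
  rot[2] = zzleED7$si
  rot[3] = zleED7$siz
  rot[4] = leED7$sizz
  rot[5] = eED7$sizzl
  rot[6] = ED7$sizzle
  rot[7] = D7$sizzleE
  rot[8] = 7$sizzleED
  rot[9] = $sizzleED7
Sorted (with $ < everything):
  sorted[0] = $sizzleED7
  sorted[1] = 7$sizzleED
  sorted[2] = D7$sizzleE
  sorted[3] = ED7$sizzle
  sorted[4] = eED7$sizzl
  sorted[5] = izzleED7$s
  sorted[6] = leED7$sizz
  sorted[7] = sizzleED7$
  sorted[8] = zleED7$siz
  sorted[9] = zzleED7$si
sorted[9] = zzleED7$si

Answer: zzleED7$si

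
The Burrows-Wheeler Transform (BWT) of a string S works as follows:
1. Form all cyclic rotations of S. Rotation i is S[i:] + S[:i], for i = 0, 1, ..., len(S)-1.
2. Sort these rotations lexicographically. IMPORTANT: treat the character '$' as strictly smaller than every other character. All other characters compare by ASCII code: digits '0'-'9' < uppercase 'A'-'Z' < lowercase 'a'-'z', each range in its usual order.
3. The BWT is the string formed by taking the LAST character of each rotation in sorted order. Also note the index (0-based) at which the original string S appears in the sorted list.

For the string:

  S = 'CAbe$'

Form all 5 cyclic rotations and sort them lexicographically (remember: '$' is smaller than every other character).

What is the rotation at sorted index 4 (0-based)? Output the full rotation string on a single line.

All 5 rotations (rotation i = S[i:]+S[:i]):
  rot[0] = CAbe$
  rot[1] = Abe$C
  rot[2] = be$CA
  rot[3] = e$CAb
  rot[4] = $CAbe
Sorted (with $ < everything):
  sorted[0] = $CAbe
  sorted[1] = Abe$C
  sorted[2] = CAbe$
  sorted[3] = be$CA
  sorted[4] = e$CAb
sorted[4] = e$CAb

Answer: e$CAb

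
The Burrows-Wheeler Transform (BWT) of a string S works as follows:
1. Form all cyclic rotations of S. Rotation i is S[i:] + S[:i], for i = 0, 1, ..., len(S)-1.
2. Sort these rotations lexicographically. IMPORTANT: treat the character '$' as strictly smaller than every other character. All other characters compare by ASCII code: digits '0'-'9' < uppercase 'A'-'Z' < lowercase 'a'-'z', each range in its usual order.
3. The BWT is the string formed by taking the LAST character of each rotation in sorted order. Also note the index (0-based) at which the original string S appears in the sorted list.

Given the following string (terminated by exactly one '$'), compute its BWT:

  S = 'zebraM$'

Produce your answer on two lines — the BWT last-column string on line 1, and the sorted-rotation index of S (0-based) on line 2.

Answer: Marezb$
6

Derivation:
All 7 rotations (rotation i = S[i:]+S[:i]):
  rot[0] = zebraM$
  rot[1] = ebraM$z
  rot[2] = braM$ze
  rot[3] = raM$zeb
  rot[4] = aM$zebr
  rot[5] = M$zebra
  rot[6] = $zebraM
Sorted (with $ < everything):
  sorted[0] = $zebraM  (last char: 'M')
  sorted[1] = M$zebra  (last char: 'a')
  sorted[2] = aM$zebr  (last char: 'r')
  sorted[3] = braM$ze  (last char: 'e')
  sorted[4] = ebraM$z  (last char: 'z')
  sorted[5] = raM$zeb  (last char: 'b')
  sorted[6] = zebraM$  (last char: '$')
Last column: Marezb$
Original string S is at sorted index 6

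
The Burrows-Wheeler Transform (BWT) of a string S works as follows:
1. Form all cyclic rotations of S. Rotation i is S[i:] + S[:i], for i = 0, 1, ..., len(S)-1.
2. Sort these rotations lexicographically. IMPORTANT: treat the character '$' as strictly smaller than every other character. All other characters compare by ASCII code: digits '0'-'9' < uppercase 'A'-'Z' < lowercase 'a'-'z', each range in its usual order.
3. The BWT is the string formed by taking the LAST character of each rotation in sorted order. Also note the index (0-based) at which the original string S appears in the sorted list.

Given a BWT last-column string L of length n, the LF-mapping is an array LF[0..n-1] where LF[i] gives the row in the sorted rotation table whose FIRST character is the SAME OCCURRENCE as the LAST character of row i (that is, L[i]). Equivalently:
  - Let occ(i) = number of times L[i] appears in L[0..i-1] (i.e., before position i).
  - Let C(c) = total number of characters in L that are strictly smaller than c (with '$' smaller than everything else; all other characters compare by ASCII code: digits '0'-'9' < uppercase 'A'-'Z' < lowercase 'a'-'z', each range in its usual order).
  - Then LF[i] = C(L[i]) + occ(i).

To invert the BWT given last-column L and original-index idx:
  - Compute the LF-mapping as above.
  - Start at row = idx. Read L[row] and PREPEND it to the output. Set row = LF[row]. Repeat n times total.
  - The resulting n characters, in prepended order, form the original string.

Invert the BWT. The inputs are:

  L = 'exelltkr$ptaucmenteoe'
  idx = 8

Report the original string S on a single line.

Answer: kettlecounterexample$

Derivation:
LF mapping: 3 20 4 9 10 16 8 15 0 14 17 1 19 2 11 5 12 18 6 13 7
Walk LF starting at row 8, prepending L[row]:
  step 1: row=8, L[8]='$', prepend. Next row=LF[8]=0
  step 2: row=0, L[0]='e', prepend. Next row=LF[0]=3
  step 3: row=3, L[3]='l', prepend. Next row=LF[3]=9
  step 4: row=9, L[9]='p', prepend. Next row=LF[9]=14
  step 5: row=14, L[14]='m', prepend. Next row=LF[14]=11
  step 6: row=11, L[11]='a', prepend. Next row=LF[11]=1
  step 7: row=1, L[1]='x', prepend. Next row=LF[1]=20
  step 8: row=20, L[20]='e', prepend. Next row=LF[20]=7
  step 9: row=7, L[7]='r', prepend. Next row=LF[7]=15
  step 10: row=15, L[15]='e', prepend. Next row=LF[15]=5
  step 11: row=5, L[5]='t', prepend. Next row=LF[5]=16
  step 12: row=16, L[16]='n', prepend. Next row=LF[16]=12
  step 13: row=12, L[12]='u', prepend. Next row=LF[12]=19
  step 14: row=19, L[19]='o', prepend. Next row=LF[19]=13
  step 15: row=13, L[13]='c', prepend. Next row=LF[13]=2
  step 16: row=2, L[2]='e', prepend. Next row=LF[2]=4
  step 17: row=4, L[4]='l', prepend. Next row=LF[4]=10
  step 18: row=10, L[10]='t', prepend. Next row=LF[10]=17
  step 19: row=17, L[17]='t', prepend. Next row=LF[17]=18
  step 20: row=18, L[18]='e', prepend. Next row=LF[18]=6
  step 21: row=6, L[6]='k', prepend. Next row=LF[6]=8
Reversed output: kettlecounterexample$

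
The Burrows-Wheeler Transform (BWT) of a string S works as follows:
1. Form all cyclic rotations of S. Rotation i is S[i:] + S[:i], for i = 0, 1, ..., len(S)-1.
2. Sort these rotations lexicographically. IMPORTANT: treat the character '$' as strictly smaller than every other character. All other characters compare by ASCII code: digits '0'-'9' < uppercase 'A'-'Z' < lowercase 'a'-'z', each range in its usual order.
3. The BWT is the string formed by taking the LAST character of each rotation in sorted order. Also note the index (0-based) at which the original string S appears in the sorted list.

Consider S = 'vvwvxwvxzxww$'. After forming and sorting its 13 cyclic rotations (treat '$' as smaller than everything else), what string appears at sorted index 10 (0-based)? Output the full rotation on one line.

Answer: xww$vvwvxwvxz

Derivation:
All 13 rotations (rotation i = S[i:]+S[:i]):
  rot[0] = vvwvxwvxzxww$
  rot[1] = vwvxwvxzxww$v
  rot[2] = wvxwvxzxww$vv
  rot[3] = vxwvxzxww$vvw
  rot[4] = xwvxzxww$vvwv
  rot[5] = wvxzxww$vvwvx
  rot[6] = vxzxww$vvwvxw
  rot[7] = xzxww$vvwvxwv
  rot[8] = zxww$vvwvxwvx
  rot[9] = xww$vvwvxwvxz
  rot[10] = ww$vvwvxwvxzx
  rot[11] = w$vvwvxwvxzxw
  rot[12] = $vvwvxwvxzxww
Sorted (with $ < everything):
  sorted[0] = $vvwvxwvxzxww
  sorted[1] = vvwvxwvxzxww$
  sorted[2] = vwvxwvxzxww$v
  sorted[3] = vxwvxzxww$vvw
  sorted[4] = vxzxww$vvwvxw
  sorted[5] = w$vvwvxwvxzxw
  sorted[6] = wvxwvxzxww$vv
  sorted[7] = wvxzxww$vvwvx
  sorted[8] = ww$vvwvxwvxzx
  sorted[9] = xwvxzxww$vvwv
  sorted[10] = xww$vvwvxwvxz
  sorted[11] = xzxww$vvwvxwv
  sorted[12] = zxww$vvwvxwvx
sorted[10] = xww$vvwvxwvxz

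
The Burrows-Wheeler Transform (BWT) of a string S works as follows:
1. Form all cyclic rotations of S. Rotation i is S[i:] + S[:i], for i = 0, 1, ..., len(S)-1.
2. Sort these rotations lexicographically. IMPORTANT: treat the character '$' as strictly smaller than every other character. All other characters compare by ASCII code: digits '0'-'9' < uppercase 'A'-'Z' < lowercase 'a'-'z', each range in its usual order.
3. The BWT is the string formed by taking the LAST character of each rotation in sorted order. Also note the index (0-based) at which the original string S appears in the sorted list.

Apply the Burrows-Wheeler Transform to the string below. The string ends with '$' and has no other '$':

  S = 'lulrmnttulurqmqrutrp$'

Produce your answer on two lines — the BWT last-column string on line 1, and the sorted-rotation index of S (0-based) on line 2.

Answer: pu$urqmrrmltuquntltlr
2

Derivation:
All 21 rotations (rotation i = S[i:]+S[:i]):
  rot[0] = lulrmnttulurqmqrutrp$
  rot[1] = ulrmnttulurqmqrutrp$l
  rot[2] = lrmnttulurqmqrutrp$lu
  rot[3] = rmnttulurqmqrutrp$lul
  rot[4] = mnttulurqmqrutrp$lulr
  rot[5] = nttulurqmqrutrp$lulrm
  rot[6] = ttulurqmqrutrp$lulrmn
  rot[7] = tulurqmqrutrp$lulrmnt
  rot[8] = ulurqmqrutrp$lulrmntt
  rot[9] = lurqmqrutrp$lulrmnttu
  rot[10] = urqmqrutrp$lulrmnttul
  rot[11] = rqmqrutrp$lulrmnttulu
  rot[12] = qmqrutrp$lulrmnttulur
  rot[13] = mqrutrp$lulrmnttulurq
  rot[14] = qrutrp$lulrmnttulurqm
  rot[15] = rutrp$lulrmnttulurqmq
  rot[16] = utrp$lulrmnttulurqmqr
  rot[17] = trp$lulrmnttulurqmqru
  rot[18] = rp$lulrmnttulurqmqrut
  rot[19] = p$lulrmnttulurqmqrutr
  rot[20] = $lulrmnttulurqmqrutrp
Sorted (with $ < everything):
  sorted[0] = $lulrmnttulurqmqrutrp  (last char: 'p')
  sorted[1] = lrmnttulurqmqrutrp$lu  (last char: 'u')
  sorted[2] = lulrmnttulurqmqrutrp$  (last char: '$')
  sorted[3] = lurqmqrutrp$lulrmnttu  (last char: 'u')
  sorted[4] = mnttulurqmqrutrp$lulr  (last char: 'r')
  sorted[5] = mqrutrp$lulrmnttulurq  (last char: 'q')
  sorted[6] = nttulurqmqrutrp$lulrm  (last char: 'm')
  sorted[7] = p$lulrmnttulurqmqrutr  (last char: 'r')
  sorted[8] = qmqrutrp$lulrmnttulur  (last char: 'r')
  sorted[9] = qrutrp$lulrmnttulurqm  (last char: 'm')
  sorted[10] = rmnttulurqmqrutrp$lul  (last char: 'l')
  sorted[11] = rp$lulrmnttulurqmqrut  (last char: 't')
  sorted[12] = rqmqrutrp$lulrmnttulu  (last char: 'u')
  sorted[13] = rutrp$lulrmnttulurqmq  (last char: 'q')
  sorted[14] = trp$lulrmnttulurqmqru  (last char: 'u')
  sorted[15] = ttulurqmqrutrp$lulrmn  (last char: 'n')
  sorted[16] = tulurqmqrutrp$lulrmnt  (last char: 't')
  sorted[17] = ulrmnttulurqmqrutrp$l  (last char: 'l')
  sorted[18] = ulurqmqrutrp$lulrmntt  (last char: 't')
  sorted[19] = urqmqrutrp$lulrmnttul  (last char: 'l')
  sorted[20] = utrp$lulrmnttulurqmqr  (last char: 'r')
Last column: pu$urqmrrmltuquntltlr
Original string S is at sorted index 2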